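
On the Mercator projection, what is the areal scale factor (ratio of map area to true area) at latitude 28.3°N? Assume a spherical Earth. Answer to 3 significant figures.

Mercator is conformal, so the point scale is isotropic: h = k = sec φ = 1/cos φ.
Areal scale = k² = sec²φ = 1/cos²(28.3°) = 1/0.8805² = 1.290.

1.29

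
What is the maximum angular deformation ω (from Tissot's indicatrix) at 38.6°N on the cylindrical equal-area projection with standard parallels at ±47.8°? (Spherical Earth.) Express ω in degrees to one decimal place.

17.3°

For cylindrical equal-area with standard parallel φ₀, h = cos φ / cos φ₀ and k = cos φ₀ / cos φ, so h·k = 1.
At 38.6°: h = 1.163, k = 0.8595; principal scales a = 1.163, b = 0.8595.
sin(ω/2) = (a − b)/(a + b) = 0.3040/2.023 = 0.1503, so ω = 2 arcsin(0.1503) ≈ 17.3°.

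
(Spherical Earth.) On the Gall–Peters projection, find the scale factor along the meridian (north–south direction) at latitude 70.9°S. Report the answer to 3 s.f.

The Gall–Peters projection is cylindrical equal-area with φ₀ = 45°. A cylindrical equal-area projection with standard parallel φ₀ has meridian scale h = cos φ / cos φ₀ and parallel scale k = cos φ₀ / cos φ (so areas are preserved, h·k = 1).
h = cos 70.9° / cos 45° = 0.3272/0.7071 = 0.4628.

0.463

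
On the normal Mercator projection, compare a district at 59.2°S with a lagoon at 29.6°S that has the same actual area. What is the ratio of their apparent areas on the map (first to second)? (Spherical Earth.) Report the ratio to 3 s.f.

On Mercator, area is exaggerated by sec²φ = 1/cos²φ.
At 59.2°: sec²(59.2°) = 1/0.5120² = 3.814.
At 29.6°: sec²(29.6°) = 1/0.8695² = 1.323.
Ratio = 3.814/1.323 = cos²(29.6°)/cos²(59.2°) ≈ 2.88.

2.88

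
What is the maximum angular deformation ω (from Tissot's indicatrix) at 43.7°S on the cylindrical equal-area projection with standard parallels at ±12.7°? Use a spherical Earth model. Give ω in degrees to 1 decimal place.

33.8°

Cylindrical equal-area (φ₀ = 12.7°): h = cos φ / cos 12.7° along meridians, k = cos 12.7° / cos φ along parallels; h·k = 1.
At 43.7°: h = 0.7411, k = 1.349; principal scales a = 1.349, b = 0.7411.
sin(ω/2) = (a − b)/(a + b) = 0.6082/2.090 = 0.2910, so ω = 2 arcsin(0.2910) ≈ 33.8°.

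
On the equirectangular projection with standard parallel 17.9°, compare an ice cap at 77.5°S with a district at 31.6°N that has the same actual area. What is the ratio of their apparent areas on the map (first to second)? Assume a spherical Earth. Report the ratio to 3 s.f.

3.94

With standard parallel φ₀ = 17.9°, the equirectangular projection gives x = Rλ cos φ₀, y = Rφ, so h = 1 and k = cos 17.9° / cos φ.
Areal scale at 77.5°: h·k = 1.000 × 4.397 = 4.397.
Areal scale at 31.6°: h·k = 1.000 × 1.117 = 1.117.
Ratio = 4.397/1.117 ≈ 3.94.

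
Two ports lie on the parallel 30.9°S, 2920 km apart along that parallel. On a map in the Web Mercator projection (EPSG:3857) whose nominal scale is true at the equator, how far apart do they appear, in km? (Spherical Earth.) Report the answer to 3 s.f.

Mercator is conformal, so the point scale is isotropic: h = k = sec φ = 1/cos φ.
Along the parallel, k = sec 30.9° = 1/0.8581 = 1.165.
Map distance = 2920 × 1.165 ≈ 3400 km.

3400 km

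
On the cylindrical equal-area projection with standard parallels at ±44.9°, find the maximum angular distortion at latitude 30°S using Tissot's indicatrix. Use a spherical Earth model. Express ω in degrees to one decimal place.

Cylindrical equal-area (φ₀ = 44.9°): h = cos φ / cos 44.9° along meridians, k = cos 44.9° / cos φ along parallels; h·k = 1.
At 30°: h = 1.223, k = 0.8179; principal scales a = 1.223, b = 0.8179.
sin(ω/2) = (a − b)/(a + b) = 0.4047/2.041 = 0.1983, so ω = 2 arcsin(0.1983) ≈ 22.9°.

22.9°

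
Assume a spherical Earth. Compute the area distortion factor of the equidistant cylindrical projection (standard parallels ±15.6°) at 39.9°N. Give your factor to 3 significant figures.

1.26

In the equirectangular projection with standard parallel φ₀ = 15.6° (x = Rλ cos φ₀, y = Rφ), meridians are true-scale (h = 1) and the parallel scale is k = cos φ₀ / cos φ.
Areal scale = h·k = 1 × cos φ₀ / cos φ; at 39.9°, h = 1.000, k = 1.255, so h·k = 1.255.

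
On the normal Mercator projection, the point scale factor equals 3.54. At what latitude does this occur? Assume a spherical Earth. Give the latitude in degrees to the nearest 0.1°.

Mercator scale is k = sec φ = 1/cos φ.
1/cos φ = 3.54  ⇒  cos φ = 0.2825  ⇒  φ = arccos(0.2825) ≈ 73.6°.

73.6°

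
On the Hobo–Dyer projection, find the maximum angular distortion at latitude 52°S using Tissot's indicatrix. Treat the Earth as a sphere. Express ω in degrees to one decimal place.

Hobo–Dyer is a cylindrical equal-area projection with standard parallels at ±37.5°. A cylindrical equal-area projection with standard parallel φ₀ has meridian scale h = cos φ / cos φ₀ and parallel scale k = cos φ₀ / cos φ (so areas are preserved, h·k = 1).
At 52°: h = 0.7760, k = 1.289; principal scales a = 1.289, b = 0.7760.
sin(ω/2) = (a − b)/(a + b) = 0.5126/2.065 = 0.2483, so ω = 2 arcsin(0.2483) ≈ 28.8°.

28.8°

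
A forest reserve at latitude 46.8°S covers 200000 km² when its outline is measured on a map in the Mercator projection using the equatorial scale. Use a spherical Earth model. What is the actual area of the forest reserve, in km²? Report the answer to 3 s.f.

93700 km²

Mercator is conformal, so the point scale is isotropic: h = k = sec φ = 1/cos φ.
Areal scale = k² = sec²φ = 1/cos²(46.8°) = 1/0.6845² = 2.134.
True area = apparent / (areal scale) = 200000 / 2.134 ≈ 93700 km².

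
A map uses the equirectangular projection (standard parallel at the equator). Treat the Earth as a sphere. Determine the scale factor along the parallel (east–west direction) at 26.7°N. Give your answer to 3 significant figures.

1.12

In the plate carrée (x = Rλ, y = Rφ), meridians are true-scale (h = 1) and parallels are stretched by k = sec φ.
k = 1/cos 26.7° = 1/0.8934 = 1.119.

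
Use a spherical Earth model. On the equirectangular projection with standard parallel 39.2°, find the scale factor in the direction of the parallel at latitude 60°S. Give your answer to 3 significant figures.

The equidistant cylindrical projection with φ₀ = 39.2° has h = 1 (meridians true) and k = cos φ₀ / cos φ along parallels.
k = cos 39.2° / cos 60° = 0.7749/0.5000 = 1.550.

1.55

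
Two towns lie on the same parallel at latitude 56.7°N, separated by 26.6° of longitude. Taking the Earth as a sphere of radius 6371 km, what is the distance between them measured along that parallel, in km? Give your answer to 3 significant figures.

Arc length along a parallel = R cos φ · Δλ (with Δλ in radians).
= 6371 × cos 56.7° × (26.6° × π/180) = 6371 × 0.5490 × 0.4643 ≈ 1620 km.

1620 km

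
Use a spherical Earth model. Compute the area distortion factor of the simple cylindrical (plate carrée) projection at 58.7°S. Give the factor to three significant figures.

Plate carrée maps x = Rλ, y = Rφ. The meridian scale is h = 1 and the parallel scale is k = 1/cos φ = sec φ.
Areal scale = h·k = 1 × sec φ; at 58.7°, h = 1.000, k = 1.925, so h·k = 1.925.

1.92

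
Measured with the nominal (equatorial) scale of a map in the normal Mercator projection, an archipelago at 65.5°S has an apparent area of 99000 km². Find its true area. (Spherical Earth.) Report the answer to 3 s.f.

For Mercator, h = k = sec φ (a conformal cylindrical projection has a single point scale, 1/cos φ).
Areal scale = k² = sec²φ = 1/cos²(65.5°) = 1/0.4147² = 5.815.
True area = apparent / (areal scale) = 99000 / 5.815 ≈ 17000 km².

17000 km²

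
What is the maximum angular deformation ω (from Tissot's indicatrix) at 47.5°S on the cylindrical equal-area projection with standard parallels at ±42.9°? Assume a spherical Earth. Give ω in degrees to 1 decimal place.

A cylindrical equal-area projection with standard parallel φ₀ has meridian scale h = cos φ / cos φ₀ and parallel scale k = cos φ₀ / cos φ (so areas are preserved, h·k = 1).
At 47.5°: h = 0.9223, k = 1.084; principal scales a = 1.084, b = 0.9223.
sin(ω/2) = (a − b)/(a + b) = 0.1620/2.007 = 0.08076, so ω = 2 arcsin(0.08076) ≈ 9.3°.

9.3°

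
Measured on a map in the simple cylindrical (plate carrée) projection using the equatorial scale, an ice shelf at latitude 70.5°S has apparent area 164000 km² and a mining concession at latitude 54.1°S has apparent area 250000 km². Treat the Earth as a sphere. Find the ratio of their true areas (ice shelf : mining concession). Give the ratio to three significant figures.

Plate carrée has h = 1 and k = sec φ, giving areal scale sec φ; true area = (apparent area) · cos φ.
True area of ice shelf: 164000 × cos(70.5°) = 164000 × 0.3338 = 54740 km².
True area of mining concession: 250000 × cos(54.1°) = 250000 × 0.5864 = 146600 km².
Ratio = 54740 / 146600 ≈ 0.373.

0.373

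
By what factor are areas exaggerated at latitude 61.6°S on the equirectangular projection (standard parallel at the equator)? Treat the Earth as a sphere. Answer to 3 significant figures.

2.10

For the equirectangular projection with φ₀ = 0 (plate carrée), h = 1 along meridians and k = sec φ along parallels.
Areal scale = h·k = 1 × sec φ; at 61.6°, h = 1.000, k = 2.103, so h·k = 2.103.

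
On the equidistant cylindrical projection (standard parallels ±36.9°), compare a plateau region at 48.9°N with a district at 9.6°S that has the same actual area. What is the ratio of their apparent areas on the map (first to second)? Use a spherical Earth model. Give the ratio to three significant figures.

The equidistant cylindrical projection with φ₀ = 36.9° has h = 1 (meridians true) and k = cos φ₀ / cos φ along parallels.
Areal scale at 48.9°: h·k = 1.000 × 1.216 = 1.216.
Areal scale at 9.6°: h·k = 1.000 × 0.8110 = 0.8110.
Ratio = 1.216/0.8110 ≈ 1.50.

1.50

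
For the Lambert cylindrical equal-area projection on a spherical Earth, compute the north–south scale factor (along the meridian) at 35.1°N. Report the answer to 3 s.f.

0.818

The Lambert cylindrical equal-area projection is the cylindrical equal-area projection with its standard parallel at the equator (φ₀ = 0). Cylindrical equal-area (φ₀ = 0°): h = cos φ / cos 0° along meridians, k = cos 0° / cos φ along parallels; h·k = 1.
h = cos 35.1° / cos 0° = 0.8181/1.000 = 0.8181.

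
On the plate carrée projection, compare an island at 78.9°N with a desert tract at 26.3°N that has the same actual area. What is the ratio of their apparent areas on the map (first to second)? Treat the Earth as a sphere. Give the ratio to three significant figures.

4.66

In the plate carrée (x = Rλ, y = Rφ), meridians are true-scale (h = 1) and parallels are stretched by k = sec φ.
Areal scale at 78.9°: h·k = 1.000 × 5.194 = 5.194.
Areal scale at 26.3°: h·k = 1.000 × 1.115 = 1.115.
Ratio = 5.194/1.115 ≈ 4.66.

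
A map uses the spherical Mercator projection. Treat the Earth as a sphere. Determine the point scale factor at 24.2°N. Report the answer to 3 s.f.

For Mercator, h = k = sec φ (a conformal cylindrical projection has a single point scale, 1/cos φ).
k = 1/cos 24.2° = 1/0.9121 = 1.096.

1.10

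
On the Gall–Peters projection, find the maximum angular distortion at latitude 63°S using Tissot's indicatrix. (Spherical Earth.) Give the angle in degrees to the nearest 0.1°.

Gall–Peters is a cylindrical equal-area projection with standard parallels at ±45°. Cylindrical equal-area (φ₀ = 45°): h = cos φ / cos 45° along meridians, k = cos 45° / cos φ along parallels; h·k = 1.
At 63°: h = 0.6420, k = 1.558; principal scales a = 1.558, b = 0.6420.
sin(ω/2) = (a − b)/(a + b) = 0.9155/2.200 = 0.4162, so ω = 2 arcsin(0.4162) ≈ 49.2°.

49.2°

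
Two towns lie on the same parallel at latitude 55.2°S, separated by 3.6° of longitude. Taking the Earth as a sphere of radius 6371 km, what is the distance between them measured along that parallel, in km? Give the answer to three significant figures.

Arc length along a parallel = R cos φ · Δλ (with Δλ in radians).
= 6371 × cos 55.2° × (3.6° × π/180) = 6371 × 0.5707 × 0.06283 ≈ 228 km.

228 km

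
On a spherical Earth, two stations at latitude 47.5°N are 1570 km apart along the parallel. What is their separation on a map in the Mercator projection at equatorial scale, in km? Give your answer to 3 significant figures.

2320 km

For Mercator, h = k = sec φ (a conformal cylindrical projection has a single point scale, 1/cos φ).
Along the parallel, k = sec 47.5° = 1/0.6756 = 1.480.
Map distance = 1570 × 1.480 ≈ 2320 km.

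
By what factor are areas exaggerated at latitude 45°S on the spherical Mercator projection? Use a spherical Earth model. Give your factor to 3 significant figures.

2.00

For Mercator, h = k = sec φ (a conformal cylindrical projection has a single point scale, 1/cos φ).
Areal scale = k² = sec²φ = 1/cos²(45°) = 1/0.7071² = 2.000.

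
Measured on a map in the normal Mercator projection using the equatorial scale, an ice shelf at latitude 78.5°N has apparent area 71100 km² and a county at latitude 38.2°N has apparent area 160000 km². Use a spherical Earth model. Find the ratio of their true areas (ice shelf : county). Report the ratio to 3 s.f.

0.0286

Mercator's areal exaggeration is sec²φ; hence true area = (apparent area) · cos²φ.
True area of ice shelf: 71100 × cos²(78.5°) = 71100 × 0.03975 = 2826 km².
True area of county: 160000 × cos²(38.2°) = 160000 × 0.6176 = 98810 km².
Ratio = 2826 / 98810 ≈ 0.0286.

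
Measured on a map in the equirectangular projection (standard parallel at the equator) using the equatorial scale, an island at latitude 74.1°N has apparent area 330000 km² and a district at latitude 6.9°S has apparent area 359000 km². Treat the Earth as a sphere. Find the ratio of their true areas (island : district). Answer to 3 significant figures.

Plate carrée has h = 1 and k = sec φ, giving areal scale sec φ; true area = (apparent area) · cos φ.
True area of island: 330000 × cos(74.1°) = 330000 × 0.2740 = 90410 km².
True area of district: 359000 × cos(6.9°) = 359000 × 0.9928 = 356400 km².
Ratio = 90410 / 356400 ≈ 0.254.

0.254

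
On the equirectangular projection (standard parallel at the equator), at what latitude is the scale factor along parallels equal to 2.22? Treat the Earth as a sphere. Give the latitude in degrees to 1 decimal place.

Plate carrée: h = 1, k = sec φ along parallels.
sec φ = 2.22  ⇒  cos φ = 0.4505  ⇒  φ ≈ 63.2°.

63.2°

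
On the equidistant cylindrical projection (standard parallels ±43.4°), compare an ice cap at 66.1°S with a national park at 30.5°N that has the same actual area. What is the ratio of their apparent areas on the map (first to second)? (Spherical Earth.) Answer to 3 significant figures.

2.13

With standard parallel φ₀ = 43.4°, the equirectangular projection gives x = Rλ cos φ₀, y = Rφ, so h = 1 and k = cos 43.4° / cos φ.
Areal scale at 66.1°: h·k = 1.000 × 1.793 = 1.793.
Areal scale at 30.5°: h·k = 1.000 × 0.8433 = 0.8433.
Ratio = 1.793/0.8433 ≈ 2.13.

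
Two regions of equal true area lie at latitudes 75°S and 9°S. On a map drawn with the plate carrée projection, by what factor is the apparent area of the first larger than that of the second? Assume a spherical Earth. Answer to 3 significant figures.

Plate carrée maps x = Rλ, y = Rφ. The meridian scale is h = 1 and the parallel scale is k = 1/cos φ = sec φ.
Areal scale at 75°: h·k = 1.000 × 3.864 = 3.864.
Areal scale at 9°: h·k = 1.000 × 1.012 = 1.012.
Ratio = 3.864/1.012 ≈ 3.82.

3.82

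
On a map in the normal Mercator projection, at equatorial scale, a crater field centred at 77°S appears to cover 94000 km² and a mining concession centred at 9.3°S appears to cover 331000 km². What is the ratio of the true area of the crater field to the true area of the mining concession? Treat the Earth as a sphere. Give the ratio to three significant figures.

0.0148

On Mercator the areal scale is sec²φ, so true area = apparent × cos²φ.
True area of crater field: 94000 × cos²(77°) = 94000 × 0.05060 = 4757 km².
True area of mining concession: 331000 × cos²(9.3°) = 331000 × 0.9739 = 322400 km².
Ratio = 4757 / 322400 ≈ 0.0148.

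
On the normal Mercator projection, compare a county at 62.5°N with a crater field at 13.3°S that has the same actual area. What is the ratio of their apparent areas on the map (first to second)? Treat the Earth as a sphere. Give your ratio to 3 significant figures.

Mercator areal scale is sec²φ.
At 62.5°: sec²(62.5°) = 1/0.4617² = 4.690.
At 13.3°: sec²(13.3°) = 1/0.9732² = 1.056.
Ratio = 4.690/1.056 = cos²(13.3°)/cos²(62.5°) ≈ 4.44.

4.44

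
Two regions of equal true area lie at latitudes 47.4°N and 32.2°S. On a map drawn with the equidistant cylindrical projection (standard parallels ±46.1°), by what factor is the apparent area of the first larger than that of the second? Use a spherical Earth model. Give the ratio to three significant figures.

1.25

The equidistant cylindrical projection with φ₀ = 46.1° has h = 1 (meridians true) and k = cos φ₀ / cos φ along parallels.
Areal scale at 47.4°: h·k = 1.000 × 1.024 = 1.024.
Areal scale at 32.2°: h·k = 1.000 × 0.8194 = 0.8194.
Ratio = 1.024/0.8194 ≈ 1.25.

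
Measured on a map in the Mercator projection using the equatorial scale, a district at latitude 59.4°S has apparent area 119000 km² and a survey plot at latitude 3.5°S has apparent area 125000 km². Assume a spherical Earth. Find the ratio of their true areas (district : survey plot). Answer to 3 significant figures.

0.248

Since Mercator area scale is 1/cos²φ, the true area equals the apparent area multiplied by cos²φ.
True area of district: 119000 × cos²(59.4°) = 119000 × 0.2591 = 30840 km².
True area of survey plot: 125000 × cos²(3.5°) = 125000 × 0.9963 = 124500 km².
Ratio = 30840 / 124500 ≈ 0.248.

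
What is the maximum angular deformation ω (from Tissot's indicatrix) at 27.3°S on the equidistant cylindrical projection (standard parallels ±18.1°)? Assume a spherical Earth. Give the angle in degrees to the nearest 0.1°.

3.9°

With standard parallel φ₀ = 18.1°, the equirectangular projection gives x = Rλ cos φ₀, y = Rφ, so h = 1 and k = cos 18.1° / cos φ.
At 27.3°: h = 1.000, k = 1.070; principal scales a = 1.070, b = 1.000.
sin(ω/2) = (a − b)/(a + b) = 0.06966/2.070 = 0.03366, so ω = 2 arcsin(0.03366) ≈ 3.9°.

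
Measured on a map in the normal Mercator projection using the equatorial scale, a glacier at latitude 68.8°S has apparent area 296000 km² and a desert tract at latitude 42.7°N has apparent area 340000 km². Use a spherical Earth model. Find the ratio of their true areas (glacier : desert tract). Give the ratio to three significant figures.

0.211

Mercator's areal exaggeration is sec²φ; hence true area = (apparent area) · cos²φ.
True area of glacier: 296000 × cos²(68.8°) = 296000 × 0.1308 = 38710 km².
True area of desert tract: 340000 × cos²(42.7°) = 340000 × 0.5401 = 183600 km².
Ratio = 38710 / 183600 ≈ 0.211.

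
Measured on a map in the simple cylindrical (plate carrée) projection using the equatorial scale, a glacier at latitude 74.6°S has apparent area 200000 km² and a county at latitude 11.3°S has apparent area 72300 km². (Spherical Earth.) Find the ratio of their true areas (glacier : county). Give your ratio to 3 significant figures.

0.749

Plate carrée has h = 1 and k = sec φ, giving areal scale sec φ; true area = (apparent area) · cos φ.
True area of glacier: 200000 × cos(74.6°) = 200000 × 0.2656 = 53110 km².
True area of county: 72300 × cos(11.3°) = 72300 × 0.9806 = 70900 km².
Ratio = 53110 / 70900 ≈ 0.749.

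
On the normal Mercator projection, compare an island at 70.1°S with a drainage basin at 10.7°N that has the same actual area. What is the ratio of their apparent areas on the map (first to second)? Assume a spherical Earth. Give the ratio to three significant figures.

Mercator is conformal with k = sec φ, so areal scale = k² = sec²φ.
At 70.1°: sec²(70.1°) = 1/0.3404² = 8.631.
At 10.7°: sec²(10.7°) = 1/0.9826² = 1.036.
Ratio = 8.631/1.036 = cos²(10.7°)/cos²(70.1°) ≈ 8.33.

8.33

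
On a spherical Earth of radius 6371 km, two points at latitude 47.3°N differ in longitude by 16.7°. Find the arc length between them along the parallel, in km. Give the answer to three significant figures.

Arc length along a parallel = R cos φ · Δλ (with Δλ in radians).
= 6371 × cos 47.3° × (16.7° × π/180) = 6371 × 0.6782 × 0.2915 ≈ 1260 km.

1260 km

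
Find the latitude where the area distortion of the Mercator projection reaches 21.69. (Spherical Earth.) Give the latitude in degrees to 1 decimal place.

Mercator areal scale is sec²φ.
sec²φ = 21.69  ⇒  cos²φ = 0.04610  ⇒  cos φ = 0.2147.
φ = arccos(0.2147) ≈ 77.6°.

77.6°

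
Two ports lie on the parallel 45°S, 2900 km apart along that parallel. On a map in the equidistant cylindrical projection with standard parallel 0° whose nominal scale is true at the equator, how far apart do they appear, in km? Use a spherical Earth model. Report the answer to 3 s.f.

4100 km

In the plate carrée (x = Rλ, y = Rφ), meridians are true-scale (h = 1) and parallels are stretched by k = sec φ.
Along the parallel, k = sec 45° = 1/0.7071 = 1.414.
Map distance = 2900 × 1.414 ≈ 4100 km.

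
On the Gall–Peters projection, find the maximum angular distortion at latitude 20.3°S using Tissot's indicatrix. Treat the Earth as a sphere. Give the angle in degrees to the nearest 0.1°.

31.9°

The Gall–Peters projection is cylindrical equal-area with φ₀ = 45°. Cylindrical equal-area (φ₀ = 45°): h = cos φ / cos 45° along meridians, k = cos 45° / cos φ along parallels; h·k = 1.
At 20.3°: h = 1.326, k = 0.7539; principal scales a = 1.326, b = 0.7539.
sin(ω/2) = (a − b)/(a + b) = 0.5724/2.080 = 0.2752, so ω = 2 arcsin(0.2752) ≈ 31.9°.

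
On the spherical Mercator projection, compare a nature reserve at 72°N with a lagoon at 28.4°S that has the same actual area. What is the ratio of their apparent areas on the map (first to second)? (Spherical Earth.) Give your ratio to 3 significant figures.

Mercator areal scale is sec²φ.
At 72°: sec²(72°) = 1/0.3090² = 10.47.
At 28.4°: sec²(28.4°) = 1/0.8796² = 1.292.
Ratio = 10.47/1.292 = cos²(28.4°)/cos²(72°) ≈ 8.10.

8.10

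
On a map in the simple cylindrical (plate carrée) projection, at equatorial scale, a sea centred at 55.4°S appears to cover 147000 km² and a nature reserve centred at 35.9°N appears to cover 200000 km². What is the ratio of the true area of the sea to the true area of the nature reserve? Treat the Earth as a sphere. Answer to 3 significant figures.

0.515

Plate carrée has h = 1 and k = sec φ, giving areal scale sec φ; true area = (apparent area) · cos φ.
True area of sea: 147000 × cos(55.4°) = 147000 × 0.5678 = 83470 km².
True area of nature reserve: 200000 × cos(35.9°) = 200000 × 0.8100 = 162000 km².
Ratio = 83470 / 162000 ≈ 0.515.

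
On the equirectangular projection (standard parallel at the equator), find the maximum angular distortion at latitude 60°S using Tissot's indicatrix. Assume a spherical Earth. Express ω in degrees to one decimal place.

For the equirectangular projection with φ₀ = 0 (plate carrée), h = 1 along meridians and k = sec φ along parallels.
At 60°: h = 1.000, k = 2.000; principal scales a = 2.000, b = 1.000.
sin(ω/2) = (a − b)/(a + b) = 1.0000/3.000 = 0.3333, so ω = 2 arcsin(0.3333) ≈ 38.9°.

38.9°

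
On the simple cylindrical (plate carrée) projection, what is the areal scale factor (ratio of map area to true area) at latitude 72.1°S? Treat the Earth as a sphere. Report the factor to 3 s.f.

3.25

In the plate carrée (x = Rλ, y = Rφ), meridians are true-scale (h = 1) and parallels are stretched by k = sec φ.
Areal scale = h·k = 1 × sec φ; at 72.1°, h = 1.000, k = 3.254, so h·k = 3.254.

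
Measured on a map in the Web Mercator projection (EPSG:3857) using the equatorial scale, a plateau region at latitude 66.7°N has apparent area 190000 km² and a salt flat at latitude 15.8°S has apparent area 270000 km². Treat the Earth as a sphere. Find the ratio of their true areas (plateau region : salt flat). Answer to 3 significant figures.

Since Mercator area scale is 1/cos²φ, the true area equals the apparent area multiplied by cos²φ.
True area of plateau region: 190000 × cos²(66.7°) = 190000 × 0.1565 = 29730 km².
True area of salt flat: 270000 × cos²(15.8°) = 270000 × 0.9259 = 250000 km².
Ratio = 29730 / 250000 ≈ 0.119.

0.119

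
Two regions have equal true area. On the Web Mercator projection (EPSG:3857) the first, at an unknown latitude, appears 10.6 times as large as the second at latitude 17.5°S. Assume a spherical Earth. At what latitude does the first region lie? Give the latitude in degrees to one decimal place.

On Mercator, (apparent₁)/(apparent₂) = sec²φ₁ / sec²φ₂ when true areas are equal.
cos²φ₂ / cos²φ₁ = 10.6  ⇒  cos φ₁ = cos 17.5° / √10.6 = 0.9537/3.256 = 0.2929.
φ₁ = arccos(0.2929) ≈ 73.0°.

73.0°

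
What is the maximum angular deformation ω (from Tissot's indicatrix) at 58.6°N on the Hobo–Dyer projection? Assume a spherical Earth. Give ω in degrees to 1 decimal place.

46.8°

Hobo–Dyer is a cylindrical equal-area projection with standard parallels at ±37.5°. Cylindrical equal-area (φ₀ = 37.5°): h = cos φ / cos 37.5° along meridians, k = cos 37.5° / cos φ along parallels; h·k = 1.
At 58.6°: h = 0.6567, k = 1.523; principal scales a = 1.523, b = 0.6567.
sin(ω/2) = (a − b)/(a + b) = 0.8660/2.179 = 0.3974, so ω = 2 arcsin(0.3974) ≈ 46.8°.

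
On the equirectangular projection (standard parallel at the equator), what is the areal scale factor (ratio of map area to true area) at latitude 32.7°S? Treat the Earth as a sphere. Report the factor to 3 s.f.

Plate carrée maps x = Rλ, y = Rφ. The meridian scale is h = 1 and the parallel scale is k = 1/cos φ = sec φ.
Areal scale = h·k = 1 × sec φ; at 32.7°, h = 1.000, k = 1.188, so h·k = 1.188.

1.19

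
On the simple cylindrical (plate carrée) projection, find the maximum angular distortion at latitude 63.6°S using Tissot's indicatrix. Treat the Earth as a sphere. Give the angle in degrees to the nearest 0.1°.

For the equirectangular projection with φ₀ = 0 (plate carrée), h = 1 along meridians and k = sec φ along parallels.
At 63.6°: h = 1.000, k = 2.249; principal scales a = 2.249, b = 1.000.
sin(ω/2) = (a − b)/(a + b) = 1.249/3.249 = 0.3844, so ω = 2 arcsin(0.3844) ≈ 45.2°.

45.2°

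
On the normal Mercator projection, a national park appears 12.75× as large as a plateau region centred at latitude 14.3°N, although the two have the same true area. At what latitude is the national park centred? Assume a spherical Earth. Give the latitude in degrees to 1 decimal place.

74.3°

Mercator areal scale is sec²φ, so apparent-area ratio = sec²φ₁ / sec²φ₂ = cos²φ₂ / cos²φ₁.
cos²φ₂ / cos²φ₁ = 12.75  ⇒  cos φ₁ = cos 14.3° / √12.75 = 0.9690/3.571 = 0.2714.
φ₁ = arccos(0.2714) ≈ 74.3°.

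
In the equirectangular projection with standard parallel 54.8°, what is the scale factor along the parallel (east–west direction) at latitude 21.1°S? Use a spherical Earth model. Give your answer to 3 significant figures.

In the equirectangular projection with standard parallel φ₀ = 54.8° (x = Rλ cos φ₀, y = Rφ), meridians are true-scale (h = 1) and the parallel scale is k = cos φ₀ / cos φ.
k = cos 54.8° / cos 21.1° = 0.5764/0.9330 = 0.6179.

0.618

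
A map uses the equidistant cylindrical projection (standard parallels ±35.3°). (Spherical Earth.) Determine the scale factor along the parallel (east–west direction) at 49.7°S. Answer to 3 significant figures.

The equidistant cylindrical projection with φ₀ = 35.3° has h = 1 (meridians true) and k = cos φ₀ / cos φ along parallels.
k = cos 35.3° / cos 49.7° = 0.8161/0.6468 = 1.262.

1.26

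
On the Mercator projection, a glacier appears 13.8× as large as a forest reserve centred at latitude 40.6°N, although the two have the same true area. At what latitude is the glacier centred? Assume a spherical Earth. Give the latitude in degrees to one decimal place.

Mercator areal scale is sec²φ, so apparent-area ratio = sec²φ₁ / sec²φ₂ = cos²φ₂ / cos²φ₁.
cos²φ₂ / cos²φ₁ = 13.8  ⇒  cos φ₁ = cos 40.6° / √13.8 = 0.7593/3.715 = 0.2044.
φ₁ = arccos(0.2044) ≈ 78.2°.

78.2°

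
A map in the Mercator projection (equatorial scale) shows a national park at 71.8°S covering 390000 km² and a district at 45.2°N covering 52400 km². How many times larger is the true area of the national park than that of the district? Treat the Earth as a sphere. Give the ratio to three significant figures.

Mercator's areal exaggeration is sec²φ; hence true area = (apparent area) · cos²φ.
True area of national park: 390000 × cos²(71.8°) = 390000 × 0.09755 = 38050 km².
True area of district: 52400 × cos²(45.2°) = 52400 × 0.4965 = 26020 km².
Ratio = 38050 / 26020 ≈ 1.46.

1.46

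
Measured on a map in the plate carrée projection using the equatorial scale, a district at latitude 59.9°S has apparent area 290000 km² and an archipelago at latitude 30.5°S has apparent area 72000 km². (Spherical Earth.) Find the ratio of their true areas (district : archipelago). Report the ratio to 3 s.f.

On the plate carrée, areal scale = h·k = 1 × sec φ, so true area = apparent × cos φ.
True area of district: 290000 × cos(59.9°) = 290000 × 0.5015 = 145400 km².
True area of archipelago: 72000 × cos(30.5°) = 72000 × 0.8616 = 62040 km².
Ratio = 145400 / 62040 ≈ 2.34.

2.34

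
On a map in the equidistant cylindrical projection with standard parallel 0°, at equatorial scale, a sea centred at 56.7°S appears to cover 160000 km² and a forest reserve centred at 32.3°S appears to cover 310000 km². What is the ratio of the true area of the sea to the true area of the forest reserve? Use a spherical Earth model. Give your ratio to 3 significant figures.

On the plate carrée, areal scale = h·k = 1 × sec φ, so true area = apparent × cos φ.
True area of sea: 160000 × cos(56.7°) = 160000 × 0.5490 = 87840 km².
True area of forest reserve: 310000 × cos(32.3°) = 310000 × 0.8453 = 262000 km².
Ratio = 87840 / 262000 ≈ 0.335.

0.335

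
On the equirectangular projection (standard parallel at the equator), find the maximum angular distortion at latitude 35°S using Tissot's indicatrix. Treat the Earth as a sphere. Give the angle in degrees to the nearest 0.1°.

11.4°

For the equirectangular projection with φ₀ = 0 (plate carrée), h = 1 along meridians and k = sec φ along parallels.
At 35°: h = 1.000, k = 1.221; principal scales a = 1.221, b = 1.000.
sin(ω/2) = (a − b)/(a + b) = 0.2208/2.221 = 0.09941, so ω = 2 arcsin(0.09941) ≈ 11.4°.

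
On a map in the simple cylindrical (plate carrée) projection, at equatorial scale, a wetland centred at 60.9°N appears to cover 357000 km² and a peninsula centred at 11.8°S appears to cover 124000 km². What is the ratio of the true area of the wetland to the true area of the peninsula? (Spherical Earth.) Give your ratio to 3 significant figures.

1.43

Plate carrée has h = 1 and k = sec φ, giving areal scale sec φ; true area = (apparent area) · cos φ.
True area of wetland: 357000 × cos(60.9°) = 357000 × 0.4863 = 173600 km².
True area of peninsula: 124000 × cos(11.8°) = 124000 × 0.9789 = 121400 km².
Ratio = 173600 / 121400 ≈ 1.43.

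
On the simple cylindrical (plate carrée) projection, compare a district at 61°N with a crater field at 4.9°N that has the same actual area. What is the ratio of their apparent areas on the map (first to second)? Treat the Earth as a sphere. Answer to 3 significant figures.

2.06

For the equirectangular projection with φ₀ = 0 (plate carrée), h = 1 along meridians and k = sec φ along parallels.
Areal scale at 61°: h·k = 1.000 × 2.063 = 2.063.
Areal scale at 4.9°: h·k = 1.000 × 1.004 = 1.004.
Ratio = 2.063/1.004 ≈ 2.06.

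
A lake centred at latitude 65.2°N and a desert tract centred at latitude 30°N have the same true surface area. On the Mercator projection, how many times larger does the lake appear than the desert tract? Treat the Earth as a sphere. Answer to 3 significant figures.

Mercator areal scale is sec²φ.
At 65.2°: sec²(65.2°) = 1/0.4195² = 5.684.
At 30°: sec²(30°) = 1/0.8660² = 1.333.
Ratio = 5.684/1.333 = cos²(30°)/cos²(65.2°) ≈ 4.26.

4.26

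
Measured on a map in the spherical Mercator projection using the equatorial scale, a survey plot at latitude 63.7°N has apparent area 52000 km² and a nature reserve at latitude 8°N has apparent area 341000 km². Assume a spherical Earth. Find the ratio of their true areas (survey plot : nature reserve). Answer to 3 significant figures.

On Mercator the areal scale is sec²φ, so true area = apparent × cos²φ.
True area of survey plot: 52000 × cos²(63.7°) = 52000 × 0.1963 = 10210 km².
True area of nature reserve: 341000 × cos²(8°) = 341000 × 0.9806 = 334400 km².
Ratio = 10210 / 334400 ≈ 0.0305.

0.0305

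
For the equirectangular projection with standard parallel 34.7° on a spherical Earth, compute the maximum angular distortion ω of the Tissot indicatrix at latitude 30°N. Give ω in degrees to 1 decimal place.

The equidistant cylindrical projection with φ₀ = 34.7° has h = 1 (meridians true) and k = cos φ₀ / cos φ along parallels.
At 30°: h = 1.000, k = 0.9493; principal scales a = 1.000, b = 0.9493.
sin(ω/2) = (a − b)/(a + b) = 0.05067/1.949 = 0.02599, so ω = 2 arcsin(0.02599) ≈ 3.0°.

3.0°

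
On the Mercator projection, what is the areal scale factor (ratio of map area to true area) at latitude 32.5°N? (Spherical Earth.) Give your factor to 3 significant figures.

The Mercator projection is conformal; its linear scale factor is the same in every direction and equals sec φ = 1/cos φ.
Areal scale = k² = sec²φ = 1/cos²(32.5°) = 1/0.8434² = 1.406.

1.41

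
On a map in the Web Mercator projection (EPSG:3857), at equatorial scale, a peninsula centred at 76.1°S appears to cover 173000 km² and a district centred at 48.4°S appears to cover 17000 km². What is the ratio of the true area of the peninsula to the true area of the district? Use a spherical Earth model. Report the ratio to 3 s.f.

1.33

Since Mercator area scale is 1/cos²φ, the true area equals the apparent area multiplied by cos²φ.
True area of peninsula: 173000 × cos²(76.1°) = 173000 × 0.05771 = 9984 km².
True area of district: 17000 × cos²(48.4°) = 17000 × 0.4408 = 7494 km².
Ratio = 9984 / 7494 ≈ 1.33.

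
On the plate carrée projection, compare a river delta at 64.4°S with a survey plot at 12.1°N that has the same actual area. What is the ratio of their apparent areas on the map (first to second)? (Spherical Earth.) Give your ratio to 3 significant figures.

Plate carrée maps x = Rλ, y = Rφ. The meridian scale is h = 1 and the parallel scale is k = 1/cos φ = sec φ.
Areal scale at 64.4°: h·k = 1.000 × 2.314 = 2.314.
Areal scale at 12.1°: h·k = 1.000 × 1.023 = 1.023.
Ratio = 2.314/1.023 ≈ 2.26.

2.26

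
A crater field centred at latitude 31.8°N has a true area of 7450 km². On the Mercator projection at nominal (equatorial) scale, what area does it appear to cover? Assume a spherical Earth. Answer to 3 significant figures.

10300 km²

For Mercator, h = k = sec φ (a conformal cylindrical projection has a single point scale, 1/cos φ).
Areal scale = k² = sec²φ = 1/cos²(31.8°) = 1/0.8499² = 1.384.
Apparent area = 7450 × 1.384 ≈ 10300 km².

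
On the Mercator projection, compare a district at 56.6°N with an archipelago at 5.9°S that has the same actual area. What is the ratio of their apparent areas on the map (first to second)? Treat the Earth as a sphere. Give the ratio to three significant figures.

3.27

Mercator areal scale is sec²φ.
At 56.6°: sec²(56.6°) = 1/0.5505² = 3.300.
At 5.9°: sec²(5.9°) = 1/0.9947² = 1.011.
Ratio = 3.300/1.011 = cos²(5.9°)/cos²(56.6°) ≈ 3.27.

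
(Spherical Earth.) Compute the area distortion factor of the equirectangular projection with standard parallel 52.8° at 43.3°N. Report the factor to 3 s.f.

0.831

With standard parallel φ₀ = 52.8°, the equirectangular projection gives x = Rλ cos φ₀, y = Rφ, so h = 1 and k = cos 52.8° / cos φ.
Areal scale = h·k = 1 × cos φ₀ / cos φ; at 43.3°, h = 1.000, k = 0.8308, so h·k = 0.8308.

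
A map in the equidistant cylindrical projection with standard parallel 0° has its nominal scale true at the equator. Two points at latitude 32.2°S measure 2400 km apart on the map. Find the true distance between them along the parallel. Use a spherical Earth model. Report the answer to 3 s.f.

Plate carrée maps x = Rλ, y = Rφ. The meridian scale is h = 1 and the parallel scale is k = 1/cos φ = sec φ.
Along the parallel at 32.2°, map distances are exaggerated by k = sec 32.2° = 1.182.
True distance = 2400 / 1.182 = 2400 × cos 32.2° ≈ 2030 km.

2030 km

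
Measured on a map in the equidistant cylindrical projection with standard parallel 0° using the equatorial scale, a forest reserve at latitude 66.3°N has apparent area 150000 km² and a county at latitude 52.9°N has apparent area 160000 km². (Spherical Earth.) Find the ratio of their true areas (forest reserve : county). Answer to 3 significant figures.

0.625

Plate carrée has h = 1 and k = sec φ, giving areal scale sec φ; true area = (apparent area) · cos φ.
True area of forest reserve: 150000 × cos(66.3°) = 150000 × 0.4019 = 60290 km².
True area of county: 160000 × cos(52.9°) = 160000 × 0.6032 = 96510 km².
Ratio = 60290 / 96510 ≈ 0.625.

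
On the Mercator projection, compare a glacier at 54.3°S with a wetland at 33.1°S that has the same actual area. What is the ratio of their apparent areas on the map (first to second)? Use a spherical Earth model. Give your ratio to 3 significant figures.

Mercator is conformal with k = sec φ, so areal scale = k² = sec²φ.
At 54.3°: sec²(54.3°) = 1/0.5835² = 2.937.
At 33.1°: sec²(33.1°) = 1/0.8377² = 1.425.
Ratio = 2.937/1.425 = cos²(33.1°)/cos²(54.3°) ≈ 2.06.

2.06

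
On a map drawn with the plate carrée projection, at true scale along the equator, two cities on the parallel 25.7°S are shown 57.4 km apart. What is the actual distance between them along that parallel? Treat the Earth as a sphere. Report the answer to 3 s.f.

In the plate carrée (x = Rλ, y = Rφ), meridians are true-scale (h = 1) and parallels are stretched by k = sec φ.
Along the parallel at 25.7°, map distances are exaggerated by k = sec 25.7° = 1.110.
True distance = 57.4 / 1.110 = 57.4 × cos 25.7° ≈ 51.7 km.

51.7 km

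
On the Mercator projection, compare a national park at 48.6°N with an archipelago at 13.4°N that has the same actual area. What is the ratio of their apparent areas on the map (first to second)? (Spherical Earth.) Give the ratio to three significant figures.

Mercator areal scale is sec²φ.
At 48.6°: sec²(48.6°) = 1/0.6613² = 2.287.
At 13.4°: sec²(13.4°) = 1/0.9728² = 1.057.
Ratio = 2.287/1.057 = cos²(13.4°)/cos²(48.6°) ≈ 2.16.

2.16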